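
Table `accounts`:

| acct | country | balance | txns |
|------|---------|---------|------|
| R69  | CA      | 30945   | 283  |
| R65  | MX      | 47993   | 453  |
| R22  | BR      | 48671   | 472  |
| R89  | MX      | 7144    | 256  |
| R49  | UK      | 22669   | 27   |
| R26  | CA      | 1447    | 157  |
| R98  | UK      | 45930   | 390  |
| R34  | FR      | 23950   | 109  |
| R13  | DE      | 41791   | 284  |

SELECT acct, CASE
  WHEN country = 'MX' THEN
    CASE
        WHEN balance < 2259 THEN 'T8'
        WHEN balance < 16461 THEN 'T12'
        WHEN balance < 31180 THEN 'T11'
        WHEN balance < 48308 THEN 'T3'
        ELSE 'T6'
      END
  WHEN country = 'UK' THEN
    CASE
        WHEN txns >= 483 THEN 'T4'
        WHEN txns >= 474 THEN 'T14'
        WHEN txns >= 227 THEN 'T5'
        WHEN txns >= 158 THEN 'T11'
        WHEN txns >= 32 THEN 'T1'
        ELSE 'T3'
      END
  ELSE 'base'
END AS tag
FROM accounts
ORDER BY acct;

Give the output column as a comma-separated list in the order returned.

acct=R13: country='DE' → outer ELSE → base
acct=R22: country='BR' → outer ELSE → base
acct=R26: country='CA' → outer ELSE → base
acct=R34: country='FR' → outer ELSE → base
acct=R49: country='UK' → inner[ELSE] → T3
acct=R65: country='MX' → inner[balance < 48308] → T3
acct=R69: country='CA' → outer ELSE → base
acct=R89: country='MX' → inner[balance < 16461] → T12
acct=R98: country='UK' → inner[txns >= 227] → T5

base, base, base, base, T3, T3, base, T12, T5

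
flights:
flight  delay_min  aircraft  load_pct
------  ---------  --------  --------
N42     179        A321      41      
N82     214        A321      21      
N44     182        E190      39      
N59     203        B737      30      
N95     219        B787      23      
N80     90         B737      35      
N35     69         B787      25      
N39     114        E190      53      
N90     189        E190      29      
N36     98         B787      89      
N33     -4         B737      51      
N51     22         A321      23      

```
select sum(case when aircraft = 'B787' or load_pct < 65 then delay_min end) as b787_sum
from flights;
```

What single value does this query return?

flight=N42: ✓ → 179
flight=N82: ✓ → 214
flight=N44: ✓ → 182
flight=N59: ✓ → 203
flight=N95: ✓ → 219
flight=N80: ✓ → 90
flight=N35: ✓ → 69
flight=N39: ✓ → 114
flight=N90: ✓ → 189
flight=N36: ✓ → 98
flight=N33: ✓ → -4
flight=N51: ✓ → 22
b787_sum = 179 + 214 + 182 + 203 + 219 + 90 + 69 + 114 + 189 + 98 + -4 + 22 = 1575

1575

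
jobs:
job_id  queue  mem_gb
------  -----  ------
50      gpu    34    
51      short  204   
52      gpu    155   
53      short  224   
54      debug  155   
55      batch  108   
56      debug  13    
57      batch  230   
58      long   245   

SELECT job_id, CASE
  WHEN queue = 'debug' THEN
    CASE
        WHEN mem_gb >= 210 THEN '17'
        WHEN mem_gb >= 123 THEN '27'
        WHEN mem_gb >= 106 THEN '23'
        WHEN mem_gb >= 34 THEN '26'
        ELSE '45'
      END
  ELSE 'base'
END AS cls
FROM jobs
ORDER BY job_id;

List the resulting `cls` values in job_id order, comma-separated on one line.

job_id=50: queue='gpu' → outer ELSE → base
job_id=51: queue='short' → outer ELSE → base
job_id=52: queue='gpu' → outer ELSE → base
job_id=53: queue='short' → outer ELSE → base
job_id=54: queue='debug' → inner[mem_gb >= 123] → 27
job_id=55: queue='batch' → outer ELSE → base
job_id=56: queue='debug' → inner[ELSE] → 45
job_id=57: queue='batch' → outer ELSE → base
job_id=58: queue='long' → outer ELSE → base

base, base, base, base, 27, base, 45, base, base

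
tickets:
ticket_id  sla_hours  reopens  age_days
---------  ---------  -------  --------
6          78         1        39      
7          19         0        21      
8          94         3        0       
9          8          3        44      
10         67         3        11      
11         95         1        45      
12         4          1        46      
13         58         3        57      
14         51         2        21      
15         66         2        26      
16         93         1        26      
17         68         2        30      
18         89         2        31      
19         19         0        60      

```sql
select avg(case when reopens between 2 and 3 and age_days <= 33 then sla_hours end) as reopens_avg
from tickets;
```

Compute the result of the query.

72.5

ticket_id=6: ✗
ticket_id=7: ✗
ticket_id=8: ✓ → 94
ticket_id=9: ✗
ticket_id=10: ✓ → 67
ticket_id=11: ✗
ticket_id=12: ✗
ticket_id=13: ✗
ticket_id=14: ✓ → 51
ticket_id=15: ✓ → 66
ticket_id=16: ✗
ticket_id=17: ✓ → 68
ticket_id=18: ✓ → 89
ticket_id=19: ✗
reopens_avg = (94 + 67 + 51 + 66 + 68 + 89) / 6 = 72.5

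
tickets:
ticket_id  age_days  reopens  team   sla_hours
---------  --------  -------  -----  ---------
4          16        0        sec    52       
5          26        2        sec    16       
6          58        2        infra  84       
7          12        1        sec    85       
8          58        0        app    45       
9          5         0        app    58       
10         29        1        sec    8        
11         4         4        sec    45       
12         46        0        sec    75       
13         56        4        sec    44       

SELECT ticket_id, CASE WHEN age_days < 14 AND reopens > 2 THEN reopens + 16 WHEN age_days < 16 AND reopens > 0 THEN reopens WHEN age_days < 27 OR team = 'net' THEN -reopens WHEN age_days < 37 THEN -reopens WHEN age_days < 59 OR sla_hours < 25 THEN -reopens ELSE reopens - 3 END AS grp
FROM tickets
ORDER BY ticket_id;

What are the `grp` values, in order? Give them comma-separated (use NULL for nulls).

ticket_id=4: age_days < 27 OR team = 'net' → 0
ticket_id=5: age_days < 27 OR team = 'net' → -2
ticket_id=6: age_days < 59 OR sla_hours < 25 → -2
ticket_id=7: age_days < 16 AND reopens > 0 → 1
ticket_id=8: age_days < 59 OR sla_hours < 25 → 0
ticket_id=9: age_days < 27 OR team = 'net' → 0
ticket_id=10: age_days < 37 → -1
ticket_id=11: age_days < 14 AND reopens > 2 → 20
ticket_id=12: age_days < 59 OR sla_hours < 25 → 0
ticket_id=13: age_days < 59 OR sla_hours < 25 → -4

0, -2, -2, 1, 0, 0, -1, 20, 0, -4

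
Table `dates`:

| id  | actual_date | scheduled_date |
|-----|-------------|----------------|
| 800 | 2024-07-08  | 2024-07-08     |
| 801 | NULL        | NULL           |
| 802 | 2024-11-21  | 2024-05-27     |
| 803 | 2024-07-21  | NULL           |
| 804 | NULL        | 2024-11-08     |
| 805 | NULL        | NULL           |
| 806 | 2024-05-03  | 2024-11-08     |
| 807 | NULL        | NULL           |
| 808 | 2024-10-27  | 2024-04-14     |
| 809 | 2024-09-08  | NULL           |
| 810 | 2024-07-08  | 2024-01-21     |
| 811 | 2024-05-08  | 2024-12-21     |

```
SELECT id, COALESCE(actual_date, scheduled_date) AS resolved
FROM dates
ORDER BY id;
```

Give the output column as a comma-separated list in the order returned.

id=800: actual_date=2024-07-08 → 2024-07-08
id=801: actual_date=NULL, scheduled_date=NULL (all NULL) → NULL
id=802: actual_date=2024-11-21 → 2024-11-21
id=803: actual_date=2024-07-21 → 2024-07-21
id=804: actual_date=NULL, scheduled_date=2024-11-08 → 2024-11-08
id=805: actual_date=NULL, scheduled_date=NULL (all NULL) → NULL
id=806: actual_date=2024-05-03 → 2024-05-03
id=807: actual_date=NULL, scheduled_date=NULL (all NULL) → NULL
id=808: actual_date=2024-10-27 → 2024-10-27
id=809: actual_date=2024-09-08 → 2024-09-08
id=810: actual_date=2024-07-08 → 2024-07-08
id=811: actual_date=2024-05-08 → 2024-05-08

2024-07-08, NULL, 2024-11-21, 2024-07-21, 2024-11-08, NULL, 2024-05-03, NULL, 2024-10-27, 2024-09-08, 2024-07-08, 2024-05-08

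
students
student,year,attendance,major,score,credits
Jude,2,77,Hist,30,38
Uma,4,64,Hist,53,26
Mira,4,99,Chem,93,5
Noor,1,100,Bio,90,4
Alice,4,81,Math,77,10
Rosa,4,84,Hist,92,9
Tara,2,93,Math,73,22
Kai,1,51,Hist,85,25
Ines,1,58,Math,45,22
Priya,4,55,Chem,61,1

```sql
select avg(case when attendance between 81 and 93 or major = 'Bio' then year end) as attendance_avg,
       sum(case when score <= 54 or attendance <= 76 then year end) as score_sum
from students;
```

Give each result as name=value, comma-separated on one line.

[attendance_avg: attendance between 81 and 93 or major = 'Bio']
student=Jude: ✗
student=Uma: ✗
student=Mira: ✗
student=Noor: ✓ → 1
student=Alice: ✓ → 4
student=Rosa: ✓ → 4
student=Tara: ✓ → 2
student=Kai: ✗
student=Ines: ✗
student=Priya: ✗
attendance_avg = (1 + 4 + 4 + 2) / 4 = 2.75
—
[score_sum: score <= 54 or attendance <= 76]
student=Jude: ✓ → 2
student=Uma: ✓ → 4
student=Mira: ✗
student=Noor: ✗
student=Alice: ✗
student=Rosa: ✗
student=Tara: ✗
student=Kai: ✓ → 1
student=Ines: ✓ → 1
student=Priya: ✓ → 4
score_sum = 2 + 4 + 1 + 1 + 4 = 12

attendance_avg=2.75, score_sum=12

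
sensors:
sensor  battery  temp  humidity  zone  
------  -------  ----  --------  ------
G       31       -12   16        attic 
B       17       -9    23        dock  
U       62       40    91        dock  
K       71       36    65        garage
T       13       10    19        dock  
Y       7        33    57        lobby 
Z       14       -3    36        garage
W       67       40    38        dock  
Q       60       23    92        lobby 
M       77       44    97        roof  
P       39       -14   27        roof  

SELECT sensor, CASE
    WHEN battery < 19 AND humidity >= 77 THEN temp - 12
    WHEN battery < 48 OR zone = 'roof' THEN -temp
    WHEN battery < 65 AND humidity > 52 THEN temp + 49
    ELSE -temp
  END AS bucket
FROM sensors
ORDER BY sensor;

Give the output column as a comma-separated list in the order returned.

sensor=B: battery < 48 OR zone = 'roof' → 9
sensor=G: battery < 48 OR zone = 'roof' → 12
sensor=K: ELSE → -36
sensor=M: battery < 48 OR zone = 'roof' → -44
sensor=P: battery < 48 OR zone = 'roof' → 14
sensor=Q: battery < 65 AND humidity > 52 → 72
sensor=T: battery < 48 OR zone = 'roof' → -10
sensor=U: battery < 65 AND humidity > 52 → 89
sensor=W: ELSE → -40
sensor=Y: battery < 48 OR zone = 'roof' → -33
sensor=Z: battery < 48 OR zone = 'roof' → 3

9, 12, -36, -44, 14, 72, -10, 89, -40, -33, 3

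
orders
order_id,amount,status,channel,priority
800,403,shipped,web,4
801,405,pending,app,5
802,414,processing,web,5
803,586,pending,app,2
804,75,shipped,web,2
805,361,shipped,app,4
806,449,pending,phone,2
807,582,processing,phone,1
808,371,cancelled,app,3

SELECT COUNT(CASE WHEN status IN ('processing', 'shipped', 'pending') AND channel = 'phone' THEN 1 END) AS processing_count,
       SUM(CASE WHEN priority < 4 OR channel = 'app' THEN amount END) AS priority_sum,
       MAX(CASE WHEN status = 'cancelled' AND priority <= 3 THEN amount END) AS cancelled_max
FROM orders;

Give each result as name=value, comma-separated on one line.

processing_count=2, priority_sum=2829, cancelled_max=371

[processing_count: status IN ('processing', 'shipped', 'pending') AND channel = 'phone']
order_id=800: ✗
order_id=801: ✗
order_id=802: ✗
order_id=803: ✗
order_id=804: ✗
order_id=805: ✗
order_id=806: ✓ → 1
order_id=807: ✓ → 1
order_id=808: ✗
processing_count = COUNT(1, 1) = 2
—
[priority_sum: priority < 4 OR channel = 'app']
order_id=800: ✗
order_id=801: ✓ → 405
order_id=802: ✗
order_id=803: ✓ → 586
order_id=804: ✓ → 75
order_id=805: ✓ → 361
order_id=806: ✓ → 449
order_id=807: ✓ → 582
order_id=808: ✓ → 371
priority_sum = 405 + 586 + 75 + 361 + 449 + 582 + 371 = 2829
—
[cancelled_max: status = 'cancelled' AND priority <= 3]
order_id=800: ✗
order_id=801: ✗
order_id=802: ✗
order_id=803: ✗
order_id=804: ✗
order_id=805: ✗
order_id=806: ✗
order_id=807: ✗
order_id=808: ✓ → 371
cancelled_max = MAX(371) = 371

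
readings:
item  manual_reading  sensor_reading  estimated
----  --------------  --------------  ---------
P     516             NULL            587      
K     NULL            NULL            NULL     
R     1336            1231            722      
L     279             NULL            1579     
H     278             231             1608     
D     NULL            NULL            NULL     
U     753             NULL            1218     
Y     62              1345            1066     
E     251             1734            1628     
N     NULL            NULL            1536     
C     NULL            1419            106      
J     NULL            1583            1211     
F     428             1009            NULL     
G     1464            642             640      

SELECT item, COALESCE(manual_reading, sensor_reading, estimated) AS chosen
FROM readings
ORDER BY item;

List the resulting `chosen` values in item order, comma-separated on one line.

item=C: manual_reading=NULL, sensor_reading=1419 → 1419
item=D: manual_reading=NULL, sensor_reading=NULL, estimated=NULL (all NULL) → NULL
item=E: manual_reading=251 → 251
item=F: manual_reading=428 → 428
item=G: manual_reading=1464 → 1464
item=H: manual_reading=278 → 278
item=J: manual_reading=NULL, sensor_reading=1583 → 1583
item=K: manual_reading=NULL, sensor_reading=NULL, estimated=NULL (all NULL) → NULL
item=L: manual_reading=279 → 279
item=N: manual_reading=NULL, sensor_reading=NULL, estimated=1536 → 1536
item=P: manual_reading=516 → 516
item=R: manual_reading=1336 → 1336
item=U: manual_reading=753 → 753
item=Y: manual_reading=62 → 62

1419, NULL, 251, 428, 1464, 278, 1583, NULL, 279, 1536, 516, 1336, 753, 62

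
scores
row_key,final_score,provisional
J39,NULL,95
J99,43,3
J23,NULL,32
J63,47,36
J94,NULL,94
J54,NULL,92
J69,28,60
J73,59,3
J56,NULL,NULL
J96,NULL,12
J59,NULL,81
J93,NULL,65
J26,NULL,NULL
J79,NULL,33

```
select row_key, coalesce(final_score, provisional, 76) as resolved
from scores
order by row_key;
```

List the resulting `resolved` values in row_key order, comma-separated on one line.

32, 76, 95, 92, 76, 81, 47, 28, 59, 33, 65, 94, 12, 43

row_key=J23: final_score=NULL, provisional=32 → 32
row_key=J26: final_score=NULL, provisional=NULL, → literal 76 → 76
row_key=J39: final_score=NULL, provisional=95 → 95
row_key=J54: final_score=NULL, provisional=92 → 92
row_key=J56: final_score=NULL, provisional=NULL, → literal 76 → 76
row_key=J59: final_score=NULL, provisional=81 → 81
row_key=J63: final_score=47 → 47
row_key=J69: final_score=28 → 28
row_key=J73: final_score=59 → 59
row_key=J79: final_score=NULL, provisional=33 → 33
row_key=J93: final_score=NULL, provisional=65 → 65
row_key=J94: final_score=NULL, provisional=94 → 94
row_key=J96: final_score=NULL, provisional=12 → 12
row_key=J99: final_score=43 → 43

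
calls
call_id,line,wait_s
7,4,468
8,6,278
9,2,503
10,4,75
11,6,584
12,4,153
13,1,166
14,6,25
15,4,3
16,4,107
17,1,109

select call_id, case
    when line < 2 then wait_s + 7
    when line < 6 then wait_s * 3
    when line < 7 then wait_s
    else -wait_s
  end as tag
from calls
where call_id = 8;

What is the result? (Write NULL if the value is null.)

call_id = 8: line=6, wait_s=278.
line < 2 → false
line < 6 → false
line < 7 → true → 278

278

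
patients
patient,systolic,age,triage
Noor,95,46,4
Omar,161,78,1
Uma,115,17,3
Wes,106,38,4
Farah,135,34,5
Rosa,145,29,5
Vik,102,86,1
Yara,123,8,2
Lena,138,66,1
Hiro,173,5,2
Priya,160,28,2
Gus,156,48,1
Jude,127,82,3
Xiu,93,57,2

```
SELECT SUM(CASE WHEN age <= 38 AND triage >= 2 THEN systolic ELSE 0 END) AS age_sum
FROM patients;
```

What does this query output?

patient=Noor: ✗
patient=Omar: ✗
patient=Uma: ✓ → 115
patient=Wes: ✓ → 106
patient=Farah: ✓ → 135
patient=Rosa: ✓ → 145
patient=Vik: ✗
patient=Yara: ✓ → 123
patient=Lena: ✗
patient=Hiro: ✓ → 173
patient=Priya: ✓ → 160
patient=Gus: ✗
patient=Jude: ✗
patient=Xiu: ✗
age_sum = 115 + 106 + 135 + 145 + 123 + 173 + 160 = 957

957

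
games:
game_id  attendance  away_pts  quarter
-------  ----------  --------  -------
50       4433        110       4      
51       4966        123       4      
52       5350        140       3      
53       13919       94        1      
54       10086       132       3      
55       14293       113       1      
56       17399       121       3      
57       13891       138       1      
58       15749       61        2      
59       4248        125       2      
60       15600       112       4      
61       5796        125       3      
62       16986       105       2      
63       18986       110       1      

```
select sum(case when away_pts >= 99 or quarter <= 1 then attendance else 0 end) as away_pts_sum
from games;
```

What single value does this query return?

145953

game_id=50: ✓ → 4433
game_id=51: ✓ → 4966
game_id=52: ✓ → 5350
game_id=53: ✓ → 13919
game_id=54: ✓ → 10086
game_id=55: ✓ → 14293
game_id=56: ✓ → 17399
game_id=57: ✓ → 13891
game_id=58: ✗
game_id=59: ✓ → 4248
game_id=60: ✓ → 15600
game_id=61: ✓ → 5796
game_id=62: ✓ → 16986
game_id=63: ✓ → 18986
away_pts_sum = 4433 + 4966 + 5350 + 13919 + 10086 + 14293 + 17399 + 13891 + 4248 + 15600 + 5796 + 16986 + 18986 = 145953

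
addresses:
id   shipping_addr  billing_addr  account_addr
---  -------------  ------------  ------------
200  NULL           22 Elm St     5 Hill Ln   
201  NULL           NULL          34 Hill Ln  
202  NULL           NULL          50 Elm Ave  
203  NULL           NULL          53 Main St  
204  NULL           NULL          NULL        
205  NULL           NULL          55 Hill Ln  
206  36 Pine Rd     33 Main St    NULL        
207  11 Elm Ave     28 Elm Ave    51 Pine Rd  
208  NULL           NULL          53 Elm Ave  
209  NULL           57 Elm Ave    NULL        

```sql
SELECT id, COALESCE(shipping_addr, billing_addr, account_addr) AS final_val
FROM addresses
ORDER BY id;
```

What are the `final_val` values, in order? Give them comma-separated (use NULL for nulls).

22 Elm St, 34 Hill Ln, 50 Elm Ave, 53 Main St, NULL, 55 Hill Ln, 36 Pine Rd, 11 Elm Ave, 53 Elm Ave, 57 Elm Ave

id=200: shipping_addr=NULL, billing_addr=22 Elm St → 22 Elm St
id=201: shipping_addr=NULL, billing_addr=NULL, account_addr=34 Hill Ln → 34 Hill Ln
id=202: shipping_addr=NULL, billing_addr=NULL, account_addr=50 Elm Ave → 50 Elm Ave
id=203: shipping_addr=NULL, billing_addr=NULL, account_addr=53 Main St → 53 Main St
id=204: shipping_addr=NULL, billing_addr=NULL, account_addr=NULL (all NULL) → NULL
id=205: shipping_addr=NULL, billing_addr=NULL, account_addr=55 Hill Ln → 55 Hill Ln
id=206: shipping_addr=36 Pine Rd → 36 Pine Rd
id=207: shipping_addr=11 Elm Ave → 11 Elm Ave
id=208: shipping_addr=NULL, billing_addr=NULL, account_addr=53 Elm Ave → 53 Elm Ave
id=209: shipping_addr=NULL, billing_addr=57 Elm Ave → 57 Elm Ave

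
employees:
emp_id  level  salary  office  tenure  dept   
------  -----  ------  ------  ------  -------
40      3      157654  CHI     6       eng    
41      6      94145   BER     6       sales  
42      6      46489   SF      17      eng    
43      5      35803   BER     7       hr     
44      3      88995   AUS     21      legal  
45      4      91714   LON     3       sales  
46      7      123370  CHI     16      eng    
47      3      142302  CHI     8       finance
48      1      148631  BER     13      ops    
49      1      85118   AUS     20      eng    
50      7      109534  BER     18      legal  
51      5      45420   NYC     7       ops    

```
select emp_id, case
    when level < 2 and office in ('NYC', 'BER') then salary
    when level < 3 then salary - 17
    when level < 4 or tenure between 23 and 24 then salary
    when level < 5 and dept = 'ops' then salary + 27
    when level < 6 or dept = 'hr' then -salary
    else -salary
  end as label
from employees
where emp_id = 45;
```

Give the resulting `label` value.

emp_id = 45: level=4, salary=91714, office=LON, tenure=3, dept=sales.
level < 2 and office in ('NYC', 'BER') → false
level < 3 → false
level < 4 or tenure between 23 and 24 → false
level < 5 and dept = 'ops' → false
level < 6 or dept = 'hr' → true → -91714

-91714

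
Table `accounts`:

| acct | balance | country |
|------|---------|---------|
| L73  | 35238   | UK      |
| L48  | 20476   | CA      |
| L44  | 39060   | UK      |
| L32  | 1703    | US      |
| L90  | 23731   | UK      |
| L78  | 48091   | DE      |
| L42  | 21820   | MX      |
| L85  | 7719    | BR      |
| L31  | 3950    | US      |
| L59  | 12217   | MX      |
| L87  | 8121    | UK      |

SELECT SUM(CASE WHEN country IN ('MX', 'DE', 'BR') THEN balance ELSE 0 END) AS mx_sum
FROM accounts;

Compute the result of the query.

89847

acct=L73: ✗
acct=L48: ✗
acct=L44: ✗
acct=L32: ✗
acct=L90: ✗
acct=L78: ✓ → 48091
acct=L42: ✓ → 21820
acct=L85: ✓ → 7719
acct=L31: ✗
acct=L59: ✓ → 12217
acct=L87: ✗
mx_sum = 48091 + 21820 + 7719 + 12217 = 89847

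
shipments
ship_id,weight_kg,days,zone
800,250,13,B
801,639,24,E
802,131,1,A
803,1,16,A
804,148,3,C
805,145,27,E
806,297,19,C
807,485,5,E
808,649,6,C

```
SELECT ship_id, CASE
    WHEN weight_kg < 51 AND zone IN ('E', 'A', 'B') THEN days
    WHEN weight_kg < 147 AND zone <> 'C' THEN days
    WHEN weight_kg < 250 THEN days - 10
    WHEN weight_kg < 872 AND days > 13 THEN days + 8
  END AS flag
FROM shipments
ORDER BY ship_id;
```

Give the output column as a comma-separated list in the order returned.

NULL, 32, 1, 16, -7, 27, 27, NULL, NULL

ship_id=800: (no match → NULL) → NULL
ship_id=801: weight_kg < 872 AND days > 13 → 32
ship_id=802: weight_kg < 147 AND zone <> 'C' → 1
ship_id=803: weight_kg < 51 AND zone IN ('E', 'A', 'B') → 16
ship_id=804: weight_kg < 250 → -7
ship_id=805: weight_kg < 147 AND zone <> 'C' → 27
ship_id=806: weight_kg < 872 AND days > 13 → 27
ship_id=807: (no match → NULL) → NULL
ship_id=808: (no match → NULL) → NULL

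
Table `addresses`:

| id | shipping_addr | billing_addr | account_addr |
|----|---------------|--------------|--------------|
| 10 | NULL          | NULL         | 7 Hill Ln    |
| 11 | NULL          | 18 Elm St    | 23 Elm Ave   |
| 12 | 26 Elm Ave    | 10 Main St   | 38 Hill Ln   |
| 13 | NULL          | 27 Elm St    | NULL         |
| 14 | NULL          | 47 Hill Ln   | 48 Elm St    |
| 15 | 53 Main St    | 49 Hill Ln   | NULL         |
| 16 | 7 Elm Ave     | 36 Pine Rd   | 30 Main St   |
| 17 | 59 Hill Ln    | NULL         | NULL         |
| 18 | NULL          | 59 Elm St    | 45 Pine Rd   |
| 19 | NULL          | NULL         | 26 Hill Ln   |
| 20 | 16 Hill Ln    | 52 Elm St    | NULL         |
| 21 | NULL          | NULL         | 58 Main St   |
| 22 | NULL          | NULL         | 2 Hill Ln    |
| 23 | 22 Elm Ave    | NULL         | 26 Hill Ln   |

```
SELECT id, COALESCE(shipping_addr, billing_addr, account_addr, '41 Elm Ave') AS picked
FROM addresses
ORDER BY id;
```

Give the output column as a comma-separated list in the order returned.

7 Hill Ln, 18 Elm St, 26 Elm Ave, 27 Elm St, 47 Hill Ln, 53 Main St, 7 Elm Ave, 59 Hill Ln, 59 Elm St, 26 Hill Ln, 16 Hill Ln, 58 Main St, 2 Hill Ln, 22 Elm Ave

id=10: shipping_addr=NULL, billing_addr=NULL, account_addr=7 Hill Ln → 7 Hill Ln
id=11: shipping_addr=NULL, billing_addr=18 Elm St → 18 Elm St
id=12: shipping_addr=26 Elm Ave → 26 Elm Ave
id=13: shipping_addr=NULL, billing_addr=27 Elm St → 27 Elm St
id=14: shipping_addr=NULL, billing_addr=47 Hill Ln → 47 Hill Ln
id=15: shipping_addr=53 Main St → 53 Main St
id=16: shipping_addr=7 Elm Ave → 7 Elm Ave
id=17: shipping_addr=59 Hill Ln → 59 Hill Ln
id=18: shipping_addr=NULL, billing_addr=59 Elm St → 59 Elm St
id=19: shipping_addr=NULL, billing_addr=NULL, account_addr=26 Hill Ln → 26 Hill Ln
id=20: shipping_addr=16 Hill Ln → 16 Hill Ln
id=21: shipping_addr=NULL, billing_addr=NULL, account_addr=58 Main St → 58 Main St
id=22: shipping_addr=NULL, billing_addr=NULL, account_addr=2 Hill Ln → 2 Hill Ln
id=23: shipping_addr=22 Elm Ave → 22 Elm Ave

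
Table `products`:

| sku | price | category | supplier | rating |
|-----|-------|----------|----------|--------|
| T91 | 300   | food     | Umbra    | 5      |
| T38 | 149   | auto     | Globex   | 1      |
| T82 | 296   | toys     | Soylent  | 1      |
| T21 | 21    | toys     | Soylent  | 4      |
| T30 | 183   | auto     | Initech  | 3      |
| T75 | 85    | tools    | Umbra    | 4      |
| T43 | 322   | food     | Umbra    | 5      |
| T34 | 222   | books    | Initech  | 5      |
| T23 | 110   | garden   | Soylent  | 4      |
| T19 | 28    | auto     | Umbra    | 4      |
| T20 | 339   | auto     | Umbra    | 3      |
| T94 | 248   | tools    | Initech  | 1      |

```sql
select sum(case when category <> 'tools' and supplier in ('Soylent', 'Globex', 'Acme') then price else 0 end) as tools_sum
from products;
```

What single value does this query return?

576

sku=T91: ✗
sku=T38: ✓ → 149
sku=T82: ✓ → 296
sku=T21: ✓ → 21
sku=T30: ✗
sku=T75: ✗
sku=T43: ✗
sku=T34: ✗
sku=T23: ✓ → 110
sku=T19: ✗
sku=T20: ✗
sku=T94: ✗
tools_sum = 149 + 296 + 21 + 110 = 576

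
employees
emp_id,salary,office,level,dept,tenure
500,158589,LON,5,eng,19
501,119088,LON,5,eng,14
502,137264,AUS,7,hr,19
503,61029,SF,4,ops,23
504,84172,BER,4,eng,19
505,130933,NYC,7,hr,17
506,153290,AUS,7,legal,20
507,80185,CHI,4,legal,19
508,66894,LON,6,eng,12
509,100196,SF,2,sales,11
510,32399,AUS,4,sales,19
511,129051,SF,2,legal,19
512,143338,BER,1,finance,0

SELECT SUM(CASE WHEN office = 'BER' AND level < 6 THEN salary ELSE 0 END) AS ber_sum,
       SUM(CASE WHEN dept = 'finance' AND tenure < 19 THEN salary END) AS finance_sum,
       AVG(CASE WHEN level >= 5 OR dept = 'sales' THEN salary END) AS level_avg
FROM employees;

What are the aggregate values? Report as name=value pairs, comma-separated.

ber_sum=227510, finance_sum=143338, level_avg=112331.625

[ber_sum: office = 'BER' AND level < 6]
emp_id=500: ✗
emp_id=501: ✗
emp_id=502: ✗
emp_id=503: ✗
emp_id=504: ✓ → 84172
emp_id=505: ✗
emp_id=506: ✗
emp_id=507: ✗
emp_id=508: ✗
emp_id=509: ✗
emp_id=510: ✗
emp_id=511: ✗
emp_id=512: ✓ → 143338
ber_sum = 84172 + 143338 = 227510
—
[finance_sum: dept = 'finance' AND tenure < 19]
emp_id=500: ✗
emp_id=501: ✗
emp_id=502: ✗
emp_id=503: ✗
emp_id=504: ✗
emp_id=505: ✗
emp_id=506: ✗
emp_id=507: ✗
emp_id=508: ✗
emp_id=509: ✗
emp_id=510: ✗
emp_id=511: ✗
emp_id=512: ✓ → 143338
finance_sum = 143338
—
[level_avg: level >= 5 OR dept = 'sales']
emp_id=500: ✓ → 158589
emp_id=501: ✓ → 119088
emp_id=502: ✓ → 137264
emp_id=503: ✗
emp_id=504: ✗
emp_id=505: ✓ → 130933
emp_id=506: ✓ → 153290
emp_id=507: ✗
emp_id=508: ✓ → 66894
emp_id=509: ✓ → 100196
emp_id=510: ✓ → 32399
emp_id=511: ✗
emp_id=512: ✗
level_avg = (158589 + 119088 + 137264 + 130933 + 153290 + 66894 + 100196 + 32399) / 8 = 112331.625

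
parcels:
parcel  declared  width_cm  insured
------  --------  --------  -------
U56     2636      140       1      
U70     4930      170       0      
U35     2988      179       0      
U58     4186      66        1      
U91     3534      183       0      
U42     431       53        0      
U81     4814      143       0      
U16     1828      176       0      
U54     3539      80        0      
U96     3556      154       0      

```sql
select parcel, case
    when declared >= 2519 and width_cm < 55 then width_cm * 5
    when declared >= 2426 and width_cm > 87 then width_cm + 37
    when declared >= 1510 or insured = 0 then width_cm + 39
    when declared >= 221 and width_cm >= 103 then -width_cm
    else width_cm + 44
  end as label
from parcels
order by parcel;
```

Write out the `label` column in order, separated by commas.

parcel=U16: declared >= 1510 or insured = 0 → 215
parcel=U35: declared >= 2426 and width_cm > 87 → 216
parcel=U42: declared >= 1510 or insured = 0 → 92
parcel=U54: declared >= 1510 or insured = 0 → 119
parcel=U56: declared >= 2426 and width_cm > 87 → 177
parcel=U58: declared >= 1510 or insured = 0 → 105
parcel=U70: declared >= 2426 and width_cm > 87 → 207
parcel=U81: declared >= 2426 and width_cm > 87 → 180
parcel=U91: declared >= 2426 and width_cm > 87 → 220
parcel=U96: declared >= 2426 and width_cm > 87 → 191

215, 216, 92, 119, 177, 105, 207, 180, 220, 191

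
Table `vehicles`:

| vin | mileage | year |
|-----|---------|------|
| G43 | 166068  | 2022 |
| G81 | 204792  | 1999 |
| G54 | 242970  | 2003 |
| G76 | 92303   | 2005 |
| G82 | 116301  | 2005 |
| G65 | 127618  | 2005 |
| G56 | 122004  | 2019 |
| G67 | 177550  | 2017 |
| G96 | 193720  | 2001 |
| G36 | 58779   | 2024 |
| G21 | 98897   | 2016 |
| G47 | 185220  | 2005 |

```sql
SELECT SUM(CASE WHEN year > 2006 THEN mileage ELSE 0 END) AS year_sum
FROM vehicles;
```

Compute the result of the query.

623298

vin=G43: ✓ → 166068
vin=G81: ✗
vin=G54: ✗
vin=G76: ✗
vin=G82: ✗
vin=G65: ✗
vin=G56: ✓ → 122004
vin=G67: ✓ → 177550
vin=G96: ✗
vin=G36: ✓ → 58779
vin=G21: ✓ → 98897
vin=G47: ✗
year_sum = 166068 + 122004 + 177550 + 58779 + 98897 = 623298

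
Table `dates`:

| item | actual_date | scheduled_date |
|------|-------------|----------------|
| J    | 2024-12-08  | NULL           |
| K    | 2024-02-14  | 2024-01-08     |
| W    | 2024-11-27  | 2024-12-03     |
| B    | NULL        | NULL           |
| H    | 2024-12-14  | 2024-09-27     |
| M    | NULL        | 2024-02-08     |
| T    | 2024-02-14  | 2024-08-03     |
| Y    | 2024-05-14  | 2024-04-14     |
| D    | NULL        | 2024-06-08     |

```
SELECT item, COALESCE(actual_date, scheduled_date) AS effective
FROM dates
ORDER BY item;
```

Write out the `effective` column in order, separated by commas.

item=B: actual_date=NULL, scheduled_date=NULL (all NULL) → NULL
item=D: actual_date=NULL, scheduled_date=2024-06-08 → 2024-06-08
item=H: actual_date=2024-12-14 → 2024-12-14
item=J: actual_date=2024-12-08 → 2024-12-08
item=K: actual_date=2024-02-14 → 2024-02-14
item=M: actual_date=NULL, scheduled_date=2024-02-08 → 2024-02-08
item=T: actual_date=2024-02-14 → 2024-02-14
item=W: actual_date=2024-11-27 → 2024-11-27
item=Y: actual_date=2024-05-14 → 2024-05-14

NULL, 2024-06-08, 2024-12-14, 2024-12-08, 2024-02-14, 2024-02-08, 2024-02-14, 2024-11-27, 2024-05-14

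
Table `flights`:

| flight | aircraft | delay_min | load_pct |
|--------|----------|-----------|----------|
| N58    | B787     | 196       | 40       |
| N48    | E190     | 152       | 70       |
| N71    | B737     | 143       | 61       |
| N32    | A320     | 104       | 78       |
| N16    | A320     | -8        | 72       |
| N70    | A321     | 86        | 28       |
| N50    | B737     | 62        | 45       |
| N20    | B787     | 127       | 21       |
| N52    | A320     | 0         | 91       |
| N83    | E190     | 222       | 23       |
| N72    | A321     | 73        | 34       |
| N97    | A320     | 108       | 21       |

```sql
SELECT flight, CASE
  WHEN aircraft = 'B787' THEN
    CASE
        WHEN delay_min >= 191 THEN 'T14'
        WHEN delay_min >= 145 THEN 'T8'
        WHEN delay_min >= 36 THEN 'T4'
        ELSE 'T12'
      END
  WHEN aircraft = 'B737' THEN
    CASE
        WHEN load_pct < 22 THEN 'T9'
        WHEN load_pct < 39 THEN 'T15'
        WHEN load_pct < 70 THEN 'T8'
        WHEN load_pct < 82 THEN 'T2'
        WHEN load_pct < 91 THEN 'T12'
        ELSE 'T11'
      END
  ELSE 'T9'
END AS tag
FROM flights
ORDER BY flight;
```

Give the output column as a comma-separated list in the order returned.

flight=N16: aircraft='A320' → outer ELSE → T9
flight=N20: aircraft='B787' → inner[delay_min >= 36] → T4
flight=N32: aircraft='A320' → outer ELSE → T9
flight=N48: aircraft='E190' → outer ELSE → T9
flight=N50: aircraft='B737' → inner[load_pct < 70] → T8
flight=N52: aircraft='A320' → outer ELSE → T9
flight=N58: aircraft='B787' → inner[delay_min >= 191] → T14
flight=N70: aircraft='A321' → outer ELSE → T9
flight=N71: aircraft='B737' → inner[load_pct < 70] → T8
flight=N72: aircraft='A321' → outer ELSE → T9
flight=N83: aircraft='E190' → outer ELSE → T9
flight=N97: aircraft='A320' → outer ELSE → T9

T9, T4, T9, T9, T8, T9, T14, T9, T8, T9, T9, T9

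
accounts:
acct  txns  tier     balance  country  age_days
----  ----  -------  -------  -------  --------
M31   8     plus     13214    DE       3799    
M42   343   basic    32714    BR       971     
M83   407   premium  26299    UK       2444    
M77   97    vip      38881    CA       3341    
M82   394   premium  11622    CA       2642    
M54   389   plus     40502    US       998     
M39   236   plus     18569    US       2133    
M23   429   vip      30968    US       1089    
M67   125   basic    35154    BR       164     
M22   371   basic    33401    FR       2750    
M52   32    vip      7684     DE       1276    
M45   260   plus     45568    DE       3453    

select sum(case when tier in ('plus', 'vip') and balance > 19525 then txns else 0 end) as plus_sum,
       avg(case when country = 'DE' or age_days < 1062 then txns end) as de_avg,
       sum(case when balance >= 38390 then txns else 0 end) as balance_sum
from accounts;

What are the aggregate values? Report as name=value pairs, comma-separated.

[plus_sum: tier in ('plus', 'vip') and balance > 19525]
acct=M31: ✗
acct=M42: ✗
acct=M83: ✗
acct=M77: ✓ → 97
acct=M82: ✗
acct=M54: ✓ → 389
acct=M39: ✗
acct=M23: ✓ → 429
acct=M67: ✗
acct=M22: ✗
acct=M52: ✗
acct=M45: ✓ → 260
plus_sum = 97 + 389 + 429 + 260 = 1175
—
[de_avg: country = 'DE' or age_days < 1062]
acct=M31: ✓ → 8
acct=M42: ✓ → 343
acct=M83: ✗
acct=M77: ✗
acct=M82: ✗
acct=M54: ✓ → 389
acct=M39: ✗
acct=M23: ✗
acct=M67: ✓ → 125
acct=M22: ✗
acct=M52: ✓ → 32
acct=M45: ✓ → 260
de_avg = (8 + 343 + 389 + 125 + 32 + 260) / 6 = 192.8333333333
—
[balance_sum: balance >= 38390]
acct=M31: ✗
acct=M42: ✗
acct=M83: ✗
acct=M77: ✓ → 97
acct=M82: ✗
acct=M54: ✓ → 389
acct=M39: ✗
acct=M23: ✗
acct=M67: ✗
acct=M22: ✗
acct=M52: ✗
acct=M45: ✓ → 260
balance_sum = 97 + 389 + 260 = 746

plus_sum=1175, de_avg=192.8333333333, balance_sum=746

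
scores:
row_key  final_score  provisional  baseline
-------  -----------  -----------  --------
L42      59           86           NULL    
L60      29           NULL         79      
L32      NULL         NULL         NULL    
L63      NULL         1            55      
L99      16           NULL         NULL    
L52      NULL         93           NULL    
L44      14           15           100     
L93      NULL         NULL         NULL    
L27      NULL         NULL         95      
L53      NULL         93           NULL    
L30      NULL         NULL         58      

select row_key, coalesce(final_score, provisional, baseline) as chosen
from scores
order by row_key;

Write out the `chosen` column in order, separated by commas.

row_key=L27: final_score=NULL, provisional=NULL, baseline=95 → 95
row_key=L30: final_score=NULL, provisional=NULL, baseline=58 → 58
row_key=L32: final_score=NULL, provisional=NULL, baseline=NULL (all NULL) → NULL
row_key=L42: final_score=59 → 59
row_key=L44: final_score=14 → 14
row_key=L52: final_score=NULL, provisional=93 → 93
row_key=L53: final_score=NULL, provisional=93 → 93
row_key=L60: final_score=29 → 29
row_key=L63: final_score=NULL, provisional=1 → 1
row_key=L93: final_score=NULL, provisional=NULL, baseline=NULL (all NULL) → NULL
row_key=L99: final_score=16 → 16

95, 58, NULL, 59, 14, 93, 93, 29, 1, NULL, 16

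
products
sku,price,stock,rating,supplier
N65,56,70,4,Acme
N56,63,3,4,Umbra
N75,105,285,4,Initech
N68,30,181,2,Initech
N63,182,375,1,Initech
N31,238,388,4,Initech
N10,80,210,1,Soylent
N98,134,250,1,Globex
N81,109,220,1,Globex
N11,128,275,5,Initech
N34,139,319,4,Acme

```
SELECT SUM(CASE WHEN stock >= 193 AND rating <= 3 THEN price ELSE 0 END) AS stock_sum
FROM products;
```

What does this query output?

sku=N65: ✗
sku=N56: ✗
sku=N75: ✗
sku=N68: ✗
sku=N63: ✓ → 182
sku=N31: ✗
sku=N10: ✓ → 80
sku=N98: ✓ → 134
sku=N81: ✓ → 109
sku=N11: ✗
sku=N34: ✗
stock_sum = 182 + 80 + 134 + 109 = 505

505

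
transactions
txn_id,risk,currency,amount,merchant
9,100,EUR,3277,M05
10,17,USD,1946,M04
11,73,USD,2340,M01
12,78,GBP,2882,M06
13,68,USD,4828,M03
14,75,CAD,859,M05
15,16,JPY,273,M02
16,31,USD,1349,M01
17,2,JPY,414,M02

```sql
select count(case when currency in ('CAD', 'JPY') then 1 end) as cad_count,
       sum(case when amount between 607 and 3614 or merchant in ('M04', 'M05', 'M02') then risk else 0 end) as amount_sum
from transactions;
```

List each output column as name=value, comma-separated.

cad_count=3, amount_sum=392

[cad_count: currency in ('CAD', 'JPY')]
txn_id=9: ✗
txn_id=10: ✗
txn_id=11: ✗
txn_id=12: ✗
txn_id=13: ✗
txn_id=14: ✓ → 1
txn_id=15: ✓ → 1
txn_id=16: ✗
txn_id=17: ✓ → 1
cad_count = COUNT(1, 1, 1) = 3
—
[amount_sum: amount between 607 and 3614 or merchant in ('M04', 'M05', 'M02')]
txn_id=9: ✓ → 100
txn_id=10: ✓ → 17
txn_id=11: ✓ → 73
txn_id=12: ✓ → 78
txn_id=13: ✗
txn_id=14: ✓ → 75
txn_id=15: ✓ → 16
txn_id=16: ✓ → 31
txn_id=17: ✓ → 2
amount_sum = 100 + 17 + 73 + 78 + 75 + 16 + 31 + 2 = 392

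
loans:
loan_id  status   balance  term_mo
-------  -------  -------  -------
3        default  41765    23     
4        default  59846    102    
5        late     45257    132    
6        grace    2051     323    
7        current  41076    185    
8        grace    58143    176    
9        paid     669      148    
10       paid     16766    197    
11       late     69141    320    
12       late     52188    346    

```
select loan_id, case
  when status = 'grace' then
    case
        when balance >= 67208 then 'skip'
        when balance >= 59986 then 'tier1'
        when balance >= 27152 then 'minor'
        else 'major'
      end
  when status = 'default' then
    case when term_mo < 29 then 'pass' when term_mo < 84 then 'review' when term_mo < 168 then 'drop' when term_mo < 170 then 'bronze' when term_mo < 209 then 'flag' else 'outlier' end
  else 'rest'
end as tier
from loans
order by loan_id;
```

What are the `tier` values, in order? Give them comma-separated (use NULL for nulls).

loan_id=3: status='default' → inner[term_mo < 29] → pass
loan_id=4: status='default' → inner[term_mo < 168] → drop
loan_id=5: status='late' → outer ELSE → rest
loan_id=6: status='grace' → inner[ELSE] → major
loan_id=7: status='current' → outer ELSE → rest
loan_id=8: status='grace' → inner[balance >= 27152] → minor
loan_id=9: status='paid' → outer ELSE → rest
loan_id=10: status='paid' → outer ELSE → rest
loan_id=11: status='late' → outer ELSE → rest
loan_id=12: status='late' → outer ELSE → rest

pass, drop, rest, major, rest, minor, rest, rest, rest, rest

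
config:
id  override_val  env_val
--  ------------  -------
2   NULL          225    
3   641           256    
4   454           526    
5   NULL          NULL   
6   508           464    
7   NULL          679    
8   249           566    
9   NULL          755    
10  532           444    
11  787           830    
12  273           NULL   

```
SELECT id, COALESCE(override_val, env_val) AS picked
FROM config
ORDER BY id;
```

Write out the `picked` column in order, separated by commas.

225, 641, 454, NULL, 508, 679, 249, 755, 532, 787, 273

id=2: override_val=NULL, env_val=225 → 225
id=3: override_val=641 → 641
id=4: override_val=454 → 454
id=5: override_val=NULL, env_val=NULL (all NULL) → NULL
id=6: override_val=508 → 508
id=7: override_val=NULL, env_val=679 → 679
id=8: override_val=249 → 249
id=9: override_val=NULL, env_val=755 → 755
id=10: override_val=532 → 532
id=11: override_val=787 → 787
id=12: override_val=273 → 273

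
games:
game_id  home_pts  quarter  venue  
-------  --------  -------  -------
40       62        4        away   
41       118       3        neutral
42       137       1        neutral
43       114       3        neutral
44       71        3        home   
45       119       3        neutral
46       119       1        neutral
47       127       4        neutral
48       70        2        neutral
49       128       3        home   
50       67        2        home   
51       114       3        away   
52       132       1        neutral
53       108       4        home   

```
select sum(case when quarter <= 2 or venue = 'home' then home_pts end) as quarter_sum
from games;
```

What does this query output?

832

game_id=40: ✗
game_id=41: ✗
game_id=42: ✓ → 137
game_id=43: ✗
game_id=44: ✓ → 71
game_id=45: ✗
game_id=46: ✓ → 119
game_id=47: ✗
game_id=48: ✓ → 70
game_id=49: ✓ → 128
game_id=50: ✓ → 67
game_id=51: ✗
game_id=52: ✓ → 132
game_id=53: ✓ → 108
quarter_sum = 137 + 71 + 119 + 70 + 128 + 67 + 132 + 108 = 832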